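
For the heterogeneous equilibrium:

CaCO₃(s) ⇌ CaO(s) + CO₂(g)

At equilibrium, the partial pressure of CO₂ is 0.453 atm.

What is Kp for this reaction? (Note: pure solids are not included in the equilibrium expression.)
K_p = 0.453

Solids (CaCO₃, CaO) have activity 1 and are excluded.
Kp = P(CO₂) = 0.453.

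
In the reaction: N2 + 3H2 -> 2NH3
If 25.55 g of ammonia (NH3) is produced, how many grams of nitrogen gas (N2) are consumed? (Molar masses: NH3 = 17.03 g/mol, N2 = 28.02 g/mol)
Moles of NH3 = 25.55 g ÷ 17.03 g/mol = 1.50029 mol
Mole ratio: 1 mol N2 / 2 mol NH3
Moles of N2 = 1.50029 × (1/2) = 0.750147 mol
Mass of N2 = 0.750147 mol × 28.02 g/mol = 21.02 g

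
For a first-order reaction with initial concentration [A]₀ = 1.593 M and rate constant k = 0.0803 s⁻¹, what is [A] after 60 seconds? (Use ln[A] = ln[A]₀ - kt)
0.0129 M

ln[A] = ln[A]₀ - k·t = ln(1.593) - (0.0803)·(60) = 0.4656 - 4.8180 = -4.3524
[A] = e^(-4.3524) = 0.0129 M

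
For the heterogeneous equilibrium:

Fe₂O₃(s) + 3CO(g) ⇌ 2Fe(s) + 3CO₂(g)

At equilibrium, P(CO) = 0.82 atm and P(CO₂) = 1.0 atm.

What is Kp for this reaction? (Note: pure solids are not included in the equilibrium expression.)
K_p = 1.814

Solids (Fe₂O₃, Fe) are excluded.
Kp = P(CO₂)³/P(CO)³ = (1.0)³/(0.82)³ = 1/0.5514 = 1.814.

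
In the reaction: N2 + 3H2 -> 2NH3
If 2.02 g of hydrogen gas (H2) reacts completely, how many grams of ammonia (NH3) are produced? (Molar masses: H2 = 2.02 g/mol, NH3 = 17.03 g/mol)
Moles of H2 = 2.02 g ÷ 2.02 g/mol = 1 mol
Mole ratio: 2 mol NH3 / 3 mol H2
Moles of NH3 = 1 × (2/3) = 0.666667 mol
Mass of NH3 = 0.666667 mol × 17.03 g/mol = 11.35 g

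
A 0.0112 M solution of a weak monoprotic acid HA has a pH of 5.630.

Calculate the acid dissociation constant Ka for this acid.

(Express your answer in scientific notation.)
K_a = 4.91e-10

[H⁺] = 10^(−pH) = 10^(−5.630) = 2.344e-06 M. For HA ⇌ H⁺ + A⁻, Ka = x²/(C − x) = (2.344e-06)²/(0.0112 − 2.344e-06) = 4.91e-10.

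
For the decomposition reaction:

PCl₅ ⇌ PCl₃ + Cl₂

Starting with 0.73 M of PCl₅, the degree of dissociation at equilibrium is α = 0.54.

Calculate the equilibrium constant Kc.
K_c = 0.4628

x = α·[A]₀ = 0.54 × 0.73 = 0.3942 M dissociated.
At eq: [PCl₅] = 0.73 − 0.3942 = 0.3358 M; [PCl₃] = [Cl₂] = x = 0.3942 M.
Kc = [PCl₃][Cl₂]/[PCl₅] = (0.3942)²/0.3358 = 0.4628.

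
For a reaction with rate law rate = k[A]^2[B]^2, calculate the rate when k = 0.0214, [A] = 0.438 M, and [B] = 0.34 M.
0.0004746 M/s

rate = k·[A]^2·[B]^2 = 0.0214·(0.438)^2·(0.34)^2 = 0.0214·0.191844·0.1156 = 0.0004746 M/s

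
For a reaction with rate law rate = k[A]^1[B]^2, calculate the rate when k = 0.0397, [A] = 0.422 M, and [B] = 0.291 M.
0.001419 M/s

rate = k·[A]^1·[B]^2 = 0.0397·(0.422)^1·(0.291)^2 = 0.0397·0.422·0.084681 = 0.001419 M/s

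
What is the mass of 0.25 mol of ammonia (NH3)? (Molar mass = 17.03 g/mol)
Mass = 0.25 mol × 17.03 g/mol = 4.258 g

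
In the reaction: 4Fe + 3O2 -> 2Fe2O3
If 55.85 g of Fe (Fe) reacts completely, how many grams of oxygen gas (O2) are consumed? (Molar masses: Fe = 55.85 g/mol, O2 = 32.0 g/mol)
Moles of Fe = 55.85 g ÷ 55.85 g/mol = 1 mol
Mole ratio: 3 mol O2 / 4 mol Fe
Moles of O2 = 1 × (3/4) = 0.75 mol
Mass of O2 = 0.75 mol × 32.0 g/mol = 24 g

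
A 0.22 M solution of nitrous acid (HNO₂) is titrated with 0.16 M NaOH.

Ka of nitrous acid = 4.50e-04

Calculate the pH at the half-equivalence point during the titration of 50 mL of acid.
pH = pKa = 3.35

At the half-equivalence point, [HA] = [A⁻], so by Henderson–Hasselbalch pH = pKa + log(1) = pKa.
pKa = −log(4.50e-04) = 3.35.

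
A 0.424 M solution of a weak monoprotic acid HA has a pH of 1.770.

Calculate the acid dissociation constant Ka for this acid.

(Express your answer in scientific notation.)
K_a = 7.09e-04

[H⁺] = 10^(−pH) = 10^(−1.770) = 1.698e-02 M. For HA ⇌ H⁺ + A⁻, Ka = x²/(C − x) = (1.698e-02)²/(0.424 − 1.698e-02) = 7.09e-04.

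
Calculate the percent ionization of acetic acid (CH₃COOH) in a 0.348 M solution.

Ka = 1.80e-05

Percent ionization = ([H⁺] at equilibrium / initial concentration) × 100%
Percent ionization = 0.717%

Let x = [H⁺]. Ka = x²/(C - x) ⇒ x² + (1.80e-05)x - (1.80e-05)(0.348) = 0. x = 2.4938e-03. Percent = (2.4938e-03/0.348) × 100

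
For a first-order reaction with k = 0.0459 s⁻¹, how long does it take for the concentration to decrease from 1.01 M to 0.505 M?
15.10 s

From ln[A] = ln[A]₀ - k·t: t = ln([A]₀/[A])/k = ln(1.01/0.505)/0.0459 = ln(2.0000)/0.0459 = 0.6931/0.0459 = 15.10 s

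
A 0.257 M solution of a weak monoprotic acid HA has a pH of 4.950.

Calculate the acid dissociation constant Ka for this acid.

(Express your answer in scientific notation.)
K_a = 4.90e-10

[H⁺] = 10^(−pH) = 10^(−4.950) = 1.122e-05 M. For HA ⇌ H⁺ + A⁻, Ka = x²/(C − x) = (1.122e-05)²/(0.257 − 1.122e-05) = 4.90e-10.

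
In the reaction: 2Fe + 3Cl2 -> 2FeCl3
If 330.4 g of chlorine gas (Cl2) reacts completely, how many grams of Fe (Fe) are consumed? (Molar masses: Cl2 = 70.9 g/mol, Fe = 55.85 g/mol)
Moles of Cl2 = 330.4 g ÷ 70.9 g/mol = 4.66008 mol
Mole ratio: 2 mol Fe / 3 mol Cl2
Moles of Fe = 4.66008 × (2/3) = 3.10672 mol
Mass of Fe = 3.10672 mol × 55.85 g/mol = 173.5 g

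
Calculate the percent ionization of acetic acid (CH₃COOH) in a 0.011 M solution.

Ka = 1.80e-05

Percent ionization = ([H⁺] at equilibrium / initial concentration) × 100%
Percent ionization = 3.96%

Let x = [H⁺]. Ka = x²/(C - x) ⇒ x² + (1.80e-05)x - (1.80e-05)(0.011) = 0. x = 4.3606e-04. Percent = (4.3606e-04/0.011) × 100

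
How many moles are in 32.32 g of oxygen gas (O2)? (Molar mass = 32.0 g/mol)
Moles = 32.32 g ÷ 32.0 g/mol = 1.01 mol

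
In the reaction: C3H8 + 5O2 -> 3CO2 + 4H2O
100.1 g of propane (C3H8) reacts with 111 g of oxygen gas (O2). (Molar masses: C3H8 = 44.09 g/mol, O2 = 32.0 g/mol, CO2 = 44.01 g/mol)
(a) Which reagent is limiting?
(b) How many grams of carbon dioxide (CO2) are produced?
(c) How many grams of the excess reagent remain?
(a) O2, (b) 91.6 g, (c) 69.51 g

Moles of C3H8 = 100.1 g ÷ 44.09 g/mol = 2.27036 mol
Moles of O2 = 111 g ÷ 32.0 g/mol = 3.46875 mol
Moles ÷ coefficient: C3H8: 2.27036/1 = 2.27, O2: 3.46875/5 = 0.6937
(a) O2 has the smaller value, so O2 is the limiting reagent.
(b) Moles of CO2 = 3.46875 mol O2 × (3/5) = 2.08125 mol; mass = 2.08125 mol × 44.01 g/mol = 91.6 g
(c) C3H8 consumed = 3.46875 × (1/5) = 0.69375 mol; remaining = 2.27036 − 0.69375 = 1.57661 mol; mass = 1.57661 mol × 44.09 g/mol = 69.51 g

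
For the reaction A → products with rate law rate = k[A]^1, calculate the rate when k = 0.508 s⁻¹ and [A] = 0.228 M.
0.1158 M/s

rate = k·[A]^1 = 0.508·(0.228)^1 = 0.508·0.228 = 0.1158 M/s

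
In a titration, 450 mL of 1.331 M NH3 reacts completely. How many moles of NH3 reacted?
Moles = Molarity × Volume (L)
Moles = 1.331 M × 0.45 L = 0.5989 mol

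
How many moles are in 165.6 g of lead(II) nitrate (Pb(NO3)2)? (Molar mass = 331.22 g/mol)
Moles = 165.6 g ÷ 331.22 g/mol = 0.5 mol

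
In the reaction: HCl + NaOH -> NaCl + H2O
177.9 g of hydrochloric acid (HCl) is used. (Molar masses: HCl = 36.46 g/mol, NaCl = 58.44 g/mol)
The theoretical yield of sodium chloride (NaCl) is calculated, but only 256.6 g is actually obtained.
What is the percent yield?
Moles of HCl = 177.9 g ÷ 36.46 g/mol = 4.87932 mol
Mole ratio: 1 mol NaCl / 1 mol HCl
Moles of NaCl = 4.87932 × (1/1) = 4.87932 mol
Theoretical yield = 4.87932 mol × 58.44 g/mol = 285.15 g
Actual yield = 256.6 g
Percent yield = (256.6 / 285.15) × 100% = 90.0%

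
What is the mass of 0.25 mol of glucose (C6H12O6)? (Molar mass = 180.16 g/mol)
Mass = 0.25 mol × 180.16 g/mol = 45.04 g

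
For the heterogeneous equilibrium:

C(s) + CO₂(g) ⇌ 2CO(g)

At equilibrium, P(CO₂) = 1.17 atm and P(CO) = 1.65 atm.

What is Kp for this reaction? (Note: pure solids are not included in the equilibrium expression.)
K_p = 2.327

Solid C is excluded.
Kp = P(CO)²/P(CO₂) = (1.65)²/1.17 = 2.722/1.17 = 2.327.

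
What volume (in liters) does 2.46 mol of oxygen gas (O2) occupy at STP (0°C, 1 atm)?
At STP, 1 mol of gas occupies 22.4 L
Volume = 2.46 mol × 22.4 L/mol = 55.10 L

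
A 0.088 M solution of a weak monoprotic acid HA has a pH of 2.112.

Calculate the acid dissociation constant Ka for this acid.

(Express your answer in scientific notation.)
K_a = 7.44e-04

[H⁺] = 10^(−pH) = 10^(−2.112) = 7.727e-03 M. For HA ⇌ H⁺ + A⁻, Ka = x²/(C − x) = (7.727e-03)²/(0.088 − 7.727e-03) = 7.44e-04.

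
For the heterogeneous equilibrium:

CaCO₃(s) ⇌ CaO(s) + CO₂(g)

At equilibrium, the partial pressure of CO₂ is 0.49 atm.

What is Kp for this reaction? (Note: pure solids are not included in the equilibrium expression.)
K_p = 0.49

Solids (CaCO₃, CaO) have activity 1 and are excluded.
Kp = P(CO₂) = 0.49.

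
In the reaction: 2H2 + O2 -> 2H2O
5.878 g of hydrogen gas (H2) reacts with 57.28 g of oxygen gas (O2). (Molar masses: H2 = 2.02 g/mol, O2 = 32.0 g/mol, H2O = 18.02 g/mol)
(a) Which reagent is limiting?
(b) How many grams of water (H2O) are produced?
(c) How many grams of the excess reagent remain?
(a) H2, (b) 52.44 g, (c) 10.72 g

Moles of H2 = 5.878 g ÷ 2.02 g/mol = 2.9099 mol
Moles of O2 = 57.28 g ÷ 32.0 g/mol = 1.79 mol
Moles ÷ coefficient: H2: 2.9099/2 = 1.455, O2: 1.79/1 = 1.79
(a) H2 has the smaller value, so H2 is the limiting reagent.
(b) Moles of H2O = 2.9099 mol H2 × (2/2) = 2.9099 mol; mass = 2.9099 mol × 18.02 g/mol = 52.44 g
(c) O2 consumed = 2.9099 × (1/2) = 1.45495 mol; remaining = 1.79 − 1.45495 = 0.33505 mol; mass = 0.33505 mol × 32.0 g/mol = 10.72 g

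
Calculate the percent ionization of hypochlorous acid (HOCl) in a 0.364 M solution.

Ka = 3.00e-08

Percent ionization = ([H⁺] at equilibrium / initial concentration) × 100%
Percent ionization = 0.0287%

Let x = [H⁺]. Ka = x²/(C - x) ⇒ x² + (3.00e-08)x - (3.00e-08)(0.364) = 0. x = 1.0448e-04. Percent = (1.0448e-04/0.364) × 100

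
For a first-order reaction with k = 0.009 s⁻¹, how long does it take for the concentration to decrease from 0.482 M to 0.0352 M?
290.77 s

From ln[A] = ln[A]₀ - k·t: t = ln([A]₀/[A])/k = ln(0.482/0.0352)/0.009 = ln(13.6932)/0.009 = 2.6169/0.009 = 290.77 s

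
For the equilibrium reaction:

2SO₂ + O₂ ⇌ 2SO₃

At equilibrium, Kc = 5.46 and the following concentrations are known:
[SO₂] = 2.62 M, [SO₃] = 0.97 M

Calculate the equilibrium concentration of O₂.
[O₂] = 0.0251 M

Kc = ([SO₃]^2) / ([SO₂]^2 × [O₂]) = 5.46
[O₂]^1 = (product terms)/(Kc · other reactant terms) = 0.9409 / (5.46 · 6.8644) = 0.025104
[O₂] = 0.0251 M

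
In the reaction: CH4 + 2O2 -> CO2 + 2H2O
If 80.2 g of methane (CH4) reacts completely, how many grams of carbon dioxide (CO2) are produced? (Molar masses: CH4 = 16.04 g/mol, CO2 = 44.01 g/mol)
Moles of CH4 = 80.2 g ÷ 16.04 g/mol = 5 mol
Mole ratio: 1 mol CO2 / 1 mol CH4
Moles of CO2 = 5 × (1/1) = 5 mol
Mass of CO2 = 5 mol × 44.01 g/mol = 220 g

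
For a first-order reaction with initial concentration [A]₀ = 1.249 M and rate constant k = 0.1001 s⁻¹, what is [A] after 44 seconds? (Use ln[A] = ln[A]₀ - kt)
0.0153 M

ln[A] = ln[A]₀ - k·t = ln(1.249) - (0.1001)·(44) = 0.2223 - 4.4044 = -4.1821
[A] = e^(-4.1821) = 0.0153 M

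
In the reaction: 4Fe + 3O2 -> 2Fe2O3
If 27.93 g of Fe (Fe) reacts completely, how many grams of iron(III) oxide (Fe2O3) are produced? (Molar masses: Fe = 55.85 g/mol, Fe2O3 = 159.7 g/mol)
Moles of Fe = 27.93 g ÷ 55.85 g/mol = 0.50009 mol
Mole ratio: 2 mol Fe2O3 / 4 mol Fe
Moles of Fe2O3 = 0.50009 × (2/4) = 0.250045 mol
Mass of Fe2O3 = 0.250045 mol × 159.7 g/mol = 39.93 g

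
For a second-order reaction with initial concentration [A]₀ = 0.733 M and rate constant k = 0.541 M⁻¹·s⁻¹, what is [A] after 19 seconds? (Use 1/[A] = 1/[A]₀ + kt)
0.0859 M

1/[A] = 1/[A]₀ + k·t = 1/0.733 + (0.541)·(19) = 1.3643 + 10.2790 = 11.6433
[A] = 1/11.6433 = 0.0859 M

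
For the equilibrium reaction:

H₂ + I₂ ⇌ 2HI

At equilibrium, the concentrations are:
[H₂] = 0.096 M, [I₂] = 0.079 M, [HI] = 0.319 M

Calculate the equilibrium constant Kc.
K_c = 13.4179

Kc = ([HI]^2) / ([H₂] × [I₂])
   = ((0.319)^2) / ((0.096)·(0.079))
   = 0.10176 / 0.007584 = 13.4179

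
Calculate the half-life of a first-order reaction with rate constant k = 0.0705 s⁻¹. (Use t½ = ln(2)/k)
9.83 s

t½ = ln(2)/k = 0.6931/0.0705 = 9.83 s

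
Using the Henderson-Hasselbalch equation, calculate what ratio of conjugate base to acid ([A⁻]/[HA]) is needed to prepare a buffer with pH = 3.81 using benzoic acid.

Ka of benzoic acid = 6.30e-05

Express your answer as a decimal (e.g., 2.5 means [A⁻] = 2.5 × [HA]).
[A⁻]/[HA] = 0.407

pKa = −log(6.30e-05) = 4.2007. pH = pKa + log([A⁻]/[HA]). 3.81 = 4.2007 + log(ratio). log(ratio) = 3.81 − 4.2007 = -0.3907. ratio = 10^(-0.3907) = 0.407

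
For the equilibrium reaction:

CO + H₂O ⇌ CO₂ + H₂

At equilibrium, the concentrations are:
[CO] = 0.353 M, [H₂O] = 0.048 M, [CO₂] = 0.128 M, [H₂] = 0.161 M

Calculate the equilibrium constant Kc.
K_c = 1.2162

Kc = ([CO₂] × [H₂]) / ([CO] × [H₂O])
   = ((0.128)·(0.161)) / ((0.353)·(0.048))
   = 0.020608 / 0.016944 = 1.2162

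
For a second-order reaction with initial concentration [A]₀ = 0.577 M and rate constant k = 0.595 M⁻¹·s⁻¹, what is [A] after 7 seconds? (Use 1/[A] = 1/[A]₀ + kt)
0.1695 M

1/[A] = 1/[A]₀ + k·t = 1/0.577 + (0.595)·(7) = 1.7331 + 4.1650 = 5.8981
[A] = 1/5.8981 = 0.1695 M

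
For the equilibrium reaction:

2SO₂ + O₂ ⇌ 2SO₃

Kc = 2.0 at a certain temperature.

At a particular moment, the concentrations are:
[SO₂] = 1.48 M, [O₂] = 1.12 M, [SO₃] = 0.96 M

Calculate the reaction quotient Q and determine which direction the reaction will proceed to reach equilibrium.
Q = 0.376, Q < K, reaction proceeds forward (toward products)

Q = ([SO₃]^2) / ([SO₂]^2 × [O₂])
  = ((0.96)^2) / ((1.48)^2·(1.12)) = 0.9216/2.4532 = 0.3757
Since Q = 0.3757 < Kc = 2.0, the reaction proceeds forward (toward products) to reach equilibrium.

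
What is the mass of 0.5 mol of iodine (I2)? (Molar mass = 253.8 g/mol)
Mass = 0.5 mol × 253.8 g/mol = 126.9 g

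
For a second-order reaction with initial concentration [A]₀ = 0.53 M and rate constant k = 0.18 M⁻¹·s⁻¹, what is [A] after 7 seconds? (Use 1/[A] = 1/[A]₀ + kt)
0.3178 M

1/[A] = 1/[A]₀ + k·t = 1/0.53 + (0.18)·(7) = 1.8868 + 1.2600 = 3.1468
[A] = 1/3.1468 = 0.3178 M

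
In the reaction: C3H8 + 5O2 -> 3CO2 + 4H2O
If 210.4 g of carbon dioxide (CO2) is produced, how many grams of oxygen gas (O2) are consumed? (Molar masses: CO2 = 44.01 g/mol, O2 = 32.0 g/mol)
Moles of CO2 = 210.4 g ÷ 44.01 g/mol = 4.78073 mol
Mole ratio: 5 mol O2 / 3 mol CO2
Moles of O2 = 4.78073 × (5/3) = 7.96789 mol
Mass of O2 = 7.96789 mol × 32.0 g/mol = 255 g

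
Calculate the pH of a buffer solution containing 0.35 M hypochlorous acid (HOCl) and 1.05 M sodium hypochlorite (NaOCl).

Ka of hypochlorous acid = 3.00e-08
pH = 8.00

pKa = -log(3.00e-08) = 7.52. pH = pKa + log([A⁻]/[HA]) = 7.52 + log(1.05/0.35)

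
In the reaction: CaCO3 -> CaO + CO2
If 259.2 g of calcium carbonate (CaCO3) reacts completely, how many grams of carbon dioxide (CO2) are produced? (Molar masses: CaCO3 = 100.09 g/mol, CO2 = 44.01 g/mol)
Moles of CaCO3 = 259.2 g ÷ 100.09 g/mol = 2.58967 mol
Mole ratio: 1 mol CO2 / 1 mol CaCO3
Moles of CO2 = 2.58967 × (1/1) = 2.58967 mol
Mass of CO2 = 2.58967 mol × 44.01 g/mol = 114 g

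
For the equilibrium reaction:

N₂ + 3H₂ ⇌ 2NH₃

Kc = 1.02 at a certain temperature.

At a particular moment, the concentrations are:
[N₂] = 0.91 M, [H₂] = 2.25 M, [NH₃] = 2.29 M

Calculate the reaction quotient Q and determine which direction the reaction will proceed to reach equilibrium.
Q = 0.506, Q < K, reaction proceeds forward (toward products)

Q = ([NH₃]^2) / ([N₂] × [H₂]^3)
  = ((2.29)^2) / ((0.91)·(2.25)^3) = 5.2441/10.365 = 0.5059
Since Q = 0.5059 < Kc = 1.02, the reaction proceeds forward (toward products) to reach equilibrium.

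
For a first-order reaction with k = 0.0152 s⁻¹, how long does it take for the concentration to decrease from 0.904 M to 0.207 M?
96.98 s

From ln[A] = ln[A]₀ - k·t: t = ln([A]₀/[A])/k = ln(0.904/0.207)/0.0152 = ln(4.3671)/0.0152 = 1.4741/0.0152 = 96.98 s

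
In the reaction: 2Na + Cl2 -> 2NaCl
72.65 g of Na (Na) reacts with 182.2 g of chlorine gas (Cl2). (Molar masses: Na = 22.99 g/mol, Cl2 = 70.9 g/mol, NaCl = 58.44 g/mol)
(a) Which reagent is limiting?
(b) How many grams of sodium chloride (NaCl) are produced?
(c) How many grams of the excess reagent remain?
(a) Na, (b) 184.7 g, (c) 70.18 g

Moles of Na = 72.65 g ÷ 22.99 g/mol = 3.16007 mol
Moles of Cl2 = 182.2 g ÷ 70.9 g/mol = 2.56982 mol
Moles ÷ coefficient: Na: 3.16007/2 = 1.58, Cl2: 2.56982/1 = 2.57
(a) Na has the smaller value, so Na is the limiting reagent.
(b) Moles of NaCl = 3.16007 mol Na × (2/2) = 3.16007 mol; mass = 3.16007 mol × 58.44 g/mol = 184.7 g
(c) Cl2 consumed = 3.16007 × (1/2) = 1.58003 mol; remaining = 2.56982 − 1.58003 = 0.989782 mol; mass = 0.989782 mol × 70.9 g/mol = 70.18 g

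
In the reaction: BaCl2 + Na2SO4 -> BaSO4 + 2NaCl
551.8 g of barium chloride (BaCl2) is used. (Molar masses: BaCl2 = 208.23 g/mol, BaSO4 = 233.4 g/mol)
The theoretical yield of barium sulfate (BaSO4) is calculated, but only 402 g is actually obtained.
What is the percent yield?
Moles of BaCl2 = 551.8 g ÷ 208.23 g/mol = 2.64995 mol
Mole ratio: 1 mol BaSO4 / 1 mol BaCl2
Moles of BaSO4 = 2.64995 × (1/1) = 2.64995 mol
Theoretical yield = 2.64995 mol × 233.4 g/mol = 618.5 g
Actual yield = 402 g
Percent yield = (402 / 618.5) × 100% = 65.0%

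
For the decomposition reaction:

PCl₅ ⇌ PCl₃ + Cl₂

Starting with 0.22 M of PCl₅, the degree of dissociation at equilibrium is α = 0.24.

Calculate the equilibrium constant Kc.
K_c = 0.0167

x = α·[A]₀ = 0.24 × 0.22 = 0.0528 M dissociated.
At eq: [PCl₅] = 0.22 − 0.0528 = 0.1672 M; [PCl₃] = [Cl₂] = x = 0.0528 M.
Kc = [PCl₃][Cl₂]/[PCl₅] = (0.0528)²/0.1672 = 0.01667.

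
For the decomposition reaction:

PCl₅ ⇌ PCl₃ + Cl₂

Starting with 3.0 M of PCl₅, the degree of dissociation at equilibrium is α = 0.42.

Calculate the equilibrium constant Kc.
K_c = 0.9124

x = α·[A]₀ = 0.42 × 3.0 = 1.26 M dissociated.
At eq: [PCl₅] = 3.0 − 1.26 = 1.74 M; [PCl₃] = [Cl₂] = x = 1.26 M.
Kc = [PCl₃][Cl₂]/[PCl₅] = (1.26)²/1.74 = 0.9124.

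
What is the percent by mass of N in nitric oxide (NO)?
Mass of N in formula = 14.01 × 1 = 14.01 g/mol
Molar mass = 30.01 g/mol
% N = (14.01/30.01) × 100% = 46.68%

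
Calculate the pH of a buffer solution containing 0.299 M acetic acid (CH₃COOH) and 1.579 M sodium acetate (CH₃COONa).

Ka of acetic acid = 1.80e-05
pH = 5.47

pKa = -log(1.80e-05) = 4.74. pH = pKa + log([A⁻]/[HA]) = 4.74 + log(1.579/0.299)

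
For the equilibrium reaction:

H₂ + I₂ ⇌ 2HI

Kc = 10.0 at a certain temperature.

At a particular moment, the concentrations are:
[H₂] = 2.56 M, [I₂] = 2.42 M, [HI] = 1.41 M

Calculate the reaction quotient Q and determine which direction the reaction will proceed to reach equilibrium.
Q = 0.321, Q < K, reaction proceeds forward (toward products)

Q = ([HI]^2) / ([H₂] × [I₂])
  = ((1.41)^2) / ((2.56)·(2.42)) = 1.9881/6.1952 = 0.3209
Since Q = 0.3209 < Kc = 10.0, the reaction proceeds forward (toward products) to reach equilibrium.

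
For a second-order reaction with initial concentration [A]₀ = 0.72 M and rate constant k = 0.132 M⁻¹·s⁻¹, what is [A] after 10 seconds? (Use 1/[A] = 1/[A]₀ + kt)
0.3692 M

1/[A] = 1/[A]₀ + k·t = 1/0.72 + (0.132)·(10) = 1.3889 + 1.3200 = 2.7089
[A] = 1/2.7089 = 0.3692 M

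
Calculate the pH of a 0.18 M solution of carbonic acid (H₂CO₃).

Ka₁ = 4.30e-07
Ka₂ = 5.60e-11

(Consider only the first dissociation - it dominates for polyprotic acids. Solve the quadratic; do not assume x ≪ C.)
pH = 3.56

x² + Ka₁·x − Ka₁·C = 0 with Ka₁ = 4.30e-07, C = 0.18.
x = (−Ka₁ + √(Ka₁² + 4·Ka₁·C))/2 = 2.7799e-04 M, so pH = 3.56.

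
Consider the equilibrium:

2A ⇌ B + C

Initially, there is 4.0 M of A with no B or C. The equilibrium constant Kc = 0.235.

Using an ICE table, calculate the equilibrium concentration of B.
[B] = 0.985 M

ICE: [A] = 4.0 − 2x, [B] = [C] = x.
Kc = x²/(4.0 − 2x)² = 0.235 ⇒ √Kc = x/(4.0 − 2x).
x = √0.235·4.0/(1 + 2√0.235) = 0.48477·4.0/1.9695 = 0.98453.
[B] = x = 0.985 M.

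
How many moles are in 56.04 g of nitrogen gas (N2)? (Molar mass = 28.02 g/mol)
Moles = 56.04 g ÷ 28.02 g/mol = 2 mol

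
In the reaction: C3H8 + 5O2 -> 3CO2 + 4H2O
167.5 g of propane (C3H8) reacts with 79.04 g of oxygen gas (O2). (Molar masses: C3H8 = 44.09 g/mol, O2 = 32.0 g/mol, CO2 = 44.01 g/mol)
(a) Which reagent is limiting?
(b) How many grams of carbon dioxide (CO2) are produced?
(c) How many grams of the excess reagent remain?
(a) O2, (b) 65.22 g, (c) 145.7 g

Moles of C3H8 = 167.5 g ÷ 44.09 g/mol = 3.79905 mol
Moles of O2 = 79.04 g ÷ 32.0 g/mol = 2.47 mol
Moles ÷ coefficient: C3H8: 3.79905/1 = 3.799, O2: 2.47/5 = 0.494
(a) O2 has the smaller value, so O2 is the limiting reagent.
(b) Moles of CO2 = 2.47 mol O2 × (3/5) = 1.482 mol; mass = 1.482 mol × 44.01 g/mol = 65.22 g
(c) C3H8 consumed = 2.47 × (1/5) = 0.494 mol; remaining = 3.79905 − 0.494 = 3.30505 mol; mass = 3.30505 mol × 44.09 g/mol = 145.7 g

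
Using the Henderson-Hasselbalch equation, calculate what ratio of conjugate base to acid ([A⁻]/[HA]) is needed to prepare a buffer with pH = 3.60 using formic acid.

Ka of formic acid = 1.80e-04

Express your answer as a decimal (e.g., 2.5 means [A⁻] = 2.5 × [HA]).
[A⁻]/[HA] = 0.717

pKa = −log(1.80e-04) = 3.7447. pH = pKa + log([A⁻]/[HA]). 3.60 = 3.7447 + log(ratio). log(ratio) = 3.60 − 3.7447 = -0.1447. ratio = 10^(-0.1447) = 0.717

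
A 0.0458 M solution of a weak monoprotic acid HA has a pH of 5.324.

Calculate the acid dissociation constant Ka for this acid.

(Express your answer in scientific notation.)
K_a = 4.91e-10

[H⁺] = 10^(−pH) = 10^(−5.324) = 4.742e-06 M. For HA ⇌ H⁺ + A⁻, Ka = x²/(C − x) = (4.742e-06)²/(0.0458 − 4.742e-06) = 4.91e-10.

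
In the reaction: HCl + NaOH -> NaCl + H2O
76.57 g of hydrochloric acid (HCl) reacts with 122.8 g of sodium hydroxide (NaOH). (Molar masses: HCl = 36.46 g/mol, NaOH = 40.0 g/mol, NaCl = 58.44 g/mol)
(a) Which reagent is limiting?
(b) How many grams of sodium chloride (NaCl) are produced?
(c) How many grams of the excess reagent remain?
(a) HCl, (b) 122.7 g, (c) 38.8 g

Moles of HCl = 76.57 g ÷ 36.46 g/mol = 2.10011 mol
Moles of NaOH = 122.8 g ÷ 40.0 g/mol = 3.07 mol
Moles ÷ coefficient: HCl: 2.10011/1 = 2.1, NaOH: 3.07/1 = 3.07
(a) HCl has the smaller value, so HCl is the limiting reagent.
(b) Moles of NaCl = 2.10011 mol HCl × (1/1) = 2.10011 mol; mass = 2.10011 mol × 58.44 g/mol = 122.7 g
(c) NaOH consumed = 2.10011 × (1/1) = 2.10011 mol; remaining = 3.07 − 2.10011 = 0.96989 mol; mass = 0.96989 mol × 40.0 g/mol = 38.8 g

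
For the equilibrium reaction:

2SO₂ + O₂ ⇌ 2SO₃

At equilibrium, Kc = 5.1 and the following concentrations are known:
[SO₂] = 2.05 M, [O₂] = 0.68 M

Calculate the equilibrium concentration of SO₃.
[SO₃] = 3.8176 M

Kc = ([SO₃]^2) / ([SO₂]^2 × [O₂]) = 5.1
[SO₃]^2 = Kc · (reactant terms)/(other product terms) = 5.1 · 2.8577 / 1 = 14.574
[SO₃] = (14.574)^(1/2) = 3.8176 M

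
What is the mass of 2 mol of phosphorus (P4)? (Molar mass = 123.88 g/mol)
Mass = 2 mol × 123.88 g/mol = 247.8 g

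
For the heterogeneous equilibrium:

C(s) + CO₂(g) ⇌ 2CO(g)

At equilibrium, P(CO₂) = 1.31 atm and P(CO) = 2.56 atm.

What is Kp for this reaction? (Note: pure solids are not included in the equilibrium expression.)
K_p = 5.003

Solid C is excluded.
Kp = P(CO)²/P(CO₂) = (2.56)²/1.31 = 6.554/1.31 = 5.003.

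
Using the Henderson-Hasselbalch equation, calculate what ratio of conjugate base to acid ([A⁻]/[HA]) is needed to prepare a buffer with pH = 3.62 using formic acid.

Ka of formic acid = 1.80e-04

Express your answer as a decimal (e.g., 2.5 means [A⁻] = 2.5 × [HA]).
[A⁻]/[HA] = 0.750

pKa = −log(1.80e-04) = 3.7447. pH = pKa + log([A⁻]/[HA]). 3.62 = 3.7447 + log(ratio). log(ratio) = 3.62 − 3.7447 = -0.1247. ratio = 10^(-0.1247) = 0.750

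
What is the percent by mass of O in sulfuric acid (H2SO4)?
Mass of O in formula = 16.0 × 4 = 64 g/mol
Molar mass = 98.09 g/mol
% O = (64/98.09) × 100% = 65.25%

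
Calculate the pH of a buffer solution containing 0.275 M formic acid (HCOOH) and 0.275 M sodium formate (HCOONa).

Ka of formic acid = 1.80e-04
pH = 3.74

pKa = -log(1.80e-04) = 3.74. pH = pKa + log([A⁻]/[HA]) = 3.74 + log(0.275/0.275)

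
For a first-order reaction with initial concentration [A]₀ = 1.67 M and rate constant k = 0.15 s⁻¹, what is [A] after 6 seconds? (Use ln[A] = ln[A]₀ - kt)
0.6790 M

ln[A] = ln[A]₀ - k·t = ln(1.67) - (0.15)·(6) = 0.5128 - 0.9000 = -0.3872
[A] = e^(-0.3872) = 0.6790 M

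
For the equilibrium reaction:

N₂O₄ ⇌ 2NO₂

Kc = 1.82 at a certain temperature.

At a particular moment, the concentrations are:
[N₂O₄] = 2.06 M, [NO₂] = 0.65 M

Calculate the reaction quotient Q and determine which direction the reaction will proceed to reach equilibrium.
Q = 0.205, Q < K, reaction proceeds forward (toward products)

Q = ([NO₂]^2) / ([N₂O₄])
  = ((0.65)^2) / ((2.06)) = 0.4225/2.06 = 0.2051
Since Q = 0.2051 < Kc = 1.82, the reaction proceeds forward (toward products) to reach equilibrium.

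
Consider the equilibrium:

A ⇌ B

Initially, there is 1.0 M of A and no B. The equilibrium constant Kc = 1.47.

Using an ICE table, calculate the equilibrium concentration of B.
[B] = 0.595 M

ICE: [A] = 1.0 − x, [B] = x.
Kc = x/(1.0 − x) = 1.47 ⇒ x = 1.47·1.0/(1 + 1.47) = 1.47/2.47 = 0.5951.
[B] = x = 0.595 M.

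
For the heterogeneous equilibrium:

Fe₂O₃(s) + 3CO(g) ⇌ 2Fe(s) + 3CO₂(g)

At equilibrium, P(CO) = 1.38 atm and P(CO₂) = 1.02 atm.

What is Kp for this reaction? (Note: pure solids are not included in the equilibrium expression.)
K_p = 0.404

Solids (Fe₂O₃, Fe) are excluded.
Kp = P(CO₂)³/P(CO)³ = (1.02)³/(1.38)³ = 1.061/2.628 = 0.404.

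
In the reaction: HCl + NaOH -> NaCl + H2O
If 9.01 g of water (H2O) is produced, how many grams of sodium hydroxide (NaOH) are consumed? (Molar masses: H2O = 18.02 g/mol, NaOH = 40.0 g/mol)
Moles of H2O = 9.01 g ÷ 18.02 g/mol = 0.5 mol
Mole ratio: 1 mol NaOH / 1 mol H2O
Moles of NaOH = 0.5 × (1/1) = 0.5 mol
Mass of NaOH = 0.5 mol × 40.0 g/mol = 20 g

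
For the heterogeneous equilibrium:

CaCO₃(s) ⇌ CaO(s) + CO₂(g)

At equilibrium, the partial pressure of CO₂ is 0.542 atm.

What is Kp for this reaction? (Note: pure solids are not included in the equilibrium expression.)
K_p = 0.542

Solids (CaCO₃, CaO) have activity 1 and are excluded.
Kp = P(CO₂) = 0.542.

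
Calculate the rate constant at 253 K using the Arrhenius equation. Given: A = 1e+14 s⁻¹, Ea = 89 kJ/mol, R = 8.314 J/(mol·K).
4.21e-05 s⁻¹

k = A·exp(-Ea/(R·T)) = 1e+14·exp(-89000/(8.314·253)) = 1e+14·exp(-42.3116) = 1e+14·4.2102e-19 = 4.21e-05 s⁻¹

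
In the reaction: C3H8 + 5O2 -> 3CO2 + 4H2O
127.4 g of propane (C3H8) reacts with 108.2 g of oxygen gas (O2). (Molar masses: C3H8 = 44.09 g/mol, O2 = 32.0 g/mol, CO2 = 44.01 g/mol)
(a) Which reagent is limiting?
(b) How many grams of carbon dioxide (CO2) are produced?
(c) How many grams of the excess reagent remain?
(a) O2, (b) 89.29 g, (c) 97.58 g

Moles of C3H8 = 127.4 g ÷ 44.09 g/mol = 2.88954 mol
Moles of O2 = 108.2 g ÷ 32.0 g/mol = 3.38125 mol
Moles ÷ coefficient: C3H8: 2.88954/1 = 2.89, O2: 3.38125/5 = 0.6763
(a) O2 has the smaller value, so O2 is the limiting reagent.
(b) Moles of CO2 = 3.38125 mol O2 × (3/5) = 2.02875 mol; mass = 2.02875 mol × 44.01 g/mol = 89.29 g
(c) C3H8 consumed = 3.38125 × (1/5) = 0.67625 mol; remaining = 2.88954 − 0.67625 = 2.21329 mol; mass = 2.21329 mol × 44.09 g/mol = 97.58 g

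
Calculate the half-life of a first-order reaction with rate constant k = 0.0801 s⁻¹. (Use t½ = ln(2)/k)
8.65 s

t½ = ln(2)/k = 0.6931/0.0801 = 8.65 s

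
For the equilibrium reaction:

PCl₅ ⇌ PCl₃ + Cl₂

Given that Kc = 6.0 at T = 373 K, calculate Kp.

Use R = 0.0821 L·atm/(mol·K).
K_p = 183.7398

Δn = (moles gaseous products) − (moles gaseous reactants) = 1
T = 373 K; RT = 0.0821 × 373 = 30.6233
Kp = Kc·(RT)^Δn = 6.0 × (30.6233)^1 = 6.0 × 30.6233 = 183.7398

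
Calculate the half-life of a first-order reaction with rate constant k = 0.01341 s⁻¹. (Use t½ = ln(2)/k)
51.69 s

t½ = ln(2)/k = 0.6931/0.01341 = 51.69 s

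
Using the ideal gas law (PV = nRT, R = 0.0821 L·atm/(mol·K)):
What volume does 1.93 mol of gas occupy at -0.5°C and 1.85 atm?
T = -0.5°C + 273.15 = 272.65 K
V = nRT/P = (1.93 × 0.0821 × 272.65) / 1.85
V = 23.35 L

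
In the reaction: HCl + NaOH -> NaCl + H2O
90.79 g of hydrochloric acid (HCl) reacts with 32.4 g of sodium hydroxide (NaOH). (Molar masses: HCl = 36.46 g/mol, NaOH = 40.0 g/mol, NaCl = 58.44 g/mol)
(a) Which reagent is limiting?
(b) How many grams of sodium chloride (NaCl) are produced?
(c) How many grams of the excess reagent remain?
(a) NaOH, (b) 47.34 g, (c) 61.26 g

Moles of HCl = 90.79 g ÷ 36.46 g/mol = 2.49013 mol
Moles of NaOH = 32.4 g ÷ 40.0 g/mol = 0.81 mol
Moles ÷ coefficient: HCl: 2.49013/1 = 2.49, NaOH: 0.81/1 = 0.81
(a) NaOH has the smaller value, so NaOH is the limiting reagent.
(b) Moles of NaCl = 0.81 mol NaOH × (1/1) = 0.81 mol; mass = 0.81 mol × 58.44 g/mol = 47.34 g
(c) HCl consumed = 0.81 × (1/1) = 0.81 mol; remaining = 2.49013 − 0.81 = 1.68013 mol; mass = 1.68013 mol × 36.46 g/mol = 61.26 g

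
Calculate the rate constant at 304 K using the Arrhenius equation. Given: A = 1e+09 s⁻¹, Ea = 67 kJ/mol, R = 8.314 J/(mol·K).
3.07e-03 s⁻¹

k = A·exp(-Ea/(R·T)) = 1e+09·exp(-67000/(8.314·304)) = 1e+09·exp(-26.5089) = 1e+09·3.0715e-12 = 3.07e-03 s⁻¹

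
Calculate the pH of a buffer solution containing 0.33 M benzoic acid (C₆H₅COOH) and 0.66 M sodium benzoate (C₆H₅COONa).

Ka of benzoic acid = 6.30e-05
pH = 4.50

pKa = -log(6.30e-05) = 4.20. pH = pKa + log([A⁻]/[HA]) = 4.20 + log(0.66/0.33)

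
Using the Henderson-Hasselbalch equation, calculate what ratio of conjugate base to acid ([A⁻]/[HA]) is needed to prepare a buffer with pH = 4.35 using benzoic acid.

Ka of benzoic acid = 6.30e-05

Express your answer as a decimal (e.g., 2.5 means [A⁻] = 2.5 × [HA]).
[A⁻]/[HA] = 1.410

pKa = −log(6.30e-05) = 4.2007. pH = pKa + log([A⁻]/[HA]). 4.35 = 4.2007 + log(ratio). log(ratio) = 4.35 − 4.2007 = 0.1493. ratio = 10^(0.1493) = 1.410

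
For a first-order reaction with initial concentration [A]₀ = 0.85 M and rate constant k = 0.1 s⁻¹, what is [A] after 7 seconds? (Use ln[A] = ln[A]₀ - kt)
0.4221 M

ln[A] = ln[A]₀ - k·t = ln(0.85) - (0.1)·(7) = -0.1625 - 0.7000 = -0.8625
[A] = e^(-0.8625) = 0.4221 M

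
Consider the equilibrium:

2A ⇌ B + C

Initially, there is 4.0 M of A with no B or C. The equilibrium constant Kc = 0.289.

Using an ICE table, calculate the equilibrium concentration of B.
[B] = 1.036 M

ICE: [A] = 4.0 − 2x, [B] = [C] = x.
Kc = x²/(4.0 − 2x)² = 0.289 ⇒ √Kc = x/(4.0 − 2x).
x = √0.289·4.0/(1 + 2√0.289) = 0.53759·4.0/2.0752 = 1.0362.
[B] = x = 1.036 M.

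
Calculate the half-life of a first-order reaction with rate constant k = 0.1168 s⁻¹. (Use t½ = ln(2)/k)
5.93 s

t½ = ln(2)/k = 0.6931/0.1168 = 5.93 s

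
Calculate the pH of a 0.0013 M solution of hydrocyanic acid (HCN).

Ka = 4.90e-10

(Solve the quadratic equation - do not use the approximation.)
pH = 6.10

x² + Ka×x - Ka×C = 0. Using quadratic formula: [H⁺] = 7.9788e-07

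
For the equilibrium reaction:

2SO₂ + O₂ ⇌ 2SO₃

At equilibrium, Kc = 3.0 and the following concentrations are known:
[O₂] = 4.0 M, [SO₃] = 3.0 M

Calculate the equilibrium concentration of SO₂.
[SO₂] = 0.8660 M

Kc = ([SO₃]^2) / ([SO₂]^2 × [O₂]) = 3.0
[SO₂]^2 = (product terms)/(Kc · other reactant terms) = 9 / (3.0 · 4) = 0.75
[SO₂] = (0.75)^(1/2) = 0.8660 M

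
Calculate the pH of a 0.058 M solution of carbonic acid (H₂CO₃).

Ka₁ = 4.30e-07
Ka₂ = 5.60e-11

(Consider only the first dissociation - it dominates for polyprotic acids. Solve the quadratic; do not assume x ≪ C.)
pH = 3.80

x² + Ka₁·x − Ka₁·C = 0 with Ka₁ = 4.30e-07, C = 0.058.
x = (−Ka₁ + √(Ka₁² + 4·Ka₁·C))/2 = 1.5771e-04 M, so pH = 3.80.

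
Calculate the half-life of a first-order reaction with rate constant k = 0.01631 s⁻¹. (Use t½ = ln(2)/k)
42.50 s

t½ = ln(2)/k = 0.6931/0.01631 = 42.50 s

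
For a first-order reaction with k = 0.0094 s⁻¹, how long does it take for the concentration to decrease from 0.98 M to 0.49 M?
73.74 s

From ln[A] = ln[A]₀ - k·t: t = ln([A]₀/[A])/k = ln(0.98/0.49)/0.0094 = ln(2.0000)/0.0094 = 0.6931/0.0094 = 73.74 s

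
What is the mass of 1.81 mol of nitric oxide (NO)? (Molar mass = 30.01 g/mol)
Mass = 1.81 mol × 30.01 g/mol = 54.32 g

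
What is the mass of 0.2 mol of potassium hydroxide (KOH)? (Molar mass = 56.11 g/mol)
Mass = 0.2 mol × 56.11 g/mol = 11.22 g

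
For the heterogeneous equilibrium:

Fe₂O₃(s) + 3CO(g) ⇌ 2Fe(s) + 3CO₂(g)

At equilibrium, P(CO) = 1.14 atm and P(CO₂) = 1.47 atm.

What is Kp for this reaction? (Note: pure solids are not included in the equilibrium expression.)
K_p = 2.144

Solids (Fe₂O₃, Fe) are excluded.
Kp = P(CO₂)³/P(CO)³ = (1.47)³/(1.14)³ = 3.177/1.482 = 2.144.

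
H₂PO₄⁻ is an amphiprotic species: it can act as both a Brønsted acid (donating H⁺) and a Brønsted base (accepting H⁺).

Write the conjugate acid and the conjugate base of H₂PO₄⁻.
Conjugate acid: H₃PO₄, Conjugate base: HPO₄²⁻

As an acid: H₂PO₄⁻ → H⁺ + HPO₄²⁻, so the conjugate base is HPO₄²⁻.
As a base: H₂PO₄⁻ + H⁺ → H₃PO₄, so the conjugate acid is H₃PO₄.

Conjugate acid-base pairs differ by one H⁺. Ka × Kb = Kw for a conjugate pair.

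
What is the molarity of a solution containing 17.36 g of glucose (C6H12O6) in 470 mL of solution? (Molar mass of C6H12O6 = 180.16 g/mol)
Moles of C6H12O6 = 17.36 g ÷ 180.16 g/mol = 0.0963588 mol
Volume = 470 mL = 0.47 L
Molarity = 0.0963588 mol ÷ 0.47 L = 0.205 M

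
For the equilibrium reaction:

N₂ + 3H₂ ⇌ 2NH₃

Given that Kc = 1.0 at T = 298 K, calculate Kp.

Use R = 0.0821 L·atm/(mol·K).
K_p = 0.0017

Δn = (moles gaseous products) − (moles gaseous reactants) = -2
T = 298 K; RT = 0.0821 × 298 = 24.4658
Kp = Kc·(RT)^Δn = 1.0 × (24.4658)^-2 = 1.0 × 0.00167063 = 0.0017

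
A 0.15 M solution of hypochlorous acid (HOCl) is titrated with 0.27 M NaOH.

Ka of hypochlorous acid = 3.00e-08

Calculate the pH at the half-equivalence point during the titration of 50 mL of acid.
pH = pKa = 7.52

At the half-equivalence point, [HA] = [A⁻], so by Henderson–Hasselbalch pH = pKa + log(1) = pKa.
pKa = −log(3.00e-08) = 7.52.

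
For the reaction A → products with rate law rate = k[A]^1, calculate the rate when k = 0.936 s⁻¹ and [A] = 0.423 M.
0.3959 M/s

rate = k·[A]^1 = 0.936·(0.423)^1 = 0.936·0.423 = 0.3959 M/s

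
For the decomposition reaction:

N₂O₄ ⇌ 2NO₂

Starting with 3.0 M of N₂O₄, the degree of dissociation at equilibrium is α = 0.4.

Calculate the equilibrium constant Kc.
K_c = 3.2000

x = α·[A]₀ = 0.4 × 3.0 = 1.2 M dissociated.
At eq: [N₂O₄] = 3.0 − 1.2 = 1.8 M; [NO₂] = 2x = 2.4 M.
Kc = [NO₂]²/[N₂O₄] = (2.4)²/1.8 = 3.2.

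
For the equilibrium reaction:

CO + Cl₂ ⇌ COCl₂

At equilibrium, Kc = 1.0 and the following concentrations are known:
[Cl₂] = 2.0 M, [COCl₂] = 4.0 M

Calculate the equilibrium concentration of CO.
[CO] = 2.0000 M

Kc = ([COCl₂]) / ([CO] × [Cl₂]) = 1.0
[CO]^1 = (product terms)/(Kc · other reactant terms) = 4 / (1.0 · 2) = 2
[CO] = 2.0000 M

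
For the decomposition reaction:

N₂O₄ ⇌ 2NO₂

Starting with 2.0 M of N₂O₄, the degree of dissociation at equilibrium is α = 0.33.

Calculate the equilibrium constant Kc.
K_c = 1.3003

x = α·[A]₀ = 0.33 × 2.0 = 0.66 M dissociated.
At eq: [N₂O₄] = 2.0 − 0.66 = 1.34 M; [NO₂] = 2x = 1.32 M.
Kc = [NO₂]²/[N₂O₄] = (1.32)²/1.34 = 1.3.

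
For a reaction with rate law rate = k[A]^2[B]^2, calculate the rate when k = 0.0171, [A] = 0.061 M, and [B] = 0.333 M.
7.056e-06 M/s

rate = k·[A]^2·[B]^2 = 0.0171·(0.061)^2·(0.333)^2 = 0.0171·0.003721·0.110889 = 7.056e-06 M/s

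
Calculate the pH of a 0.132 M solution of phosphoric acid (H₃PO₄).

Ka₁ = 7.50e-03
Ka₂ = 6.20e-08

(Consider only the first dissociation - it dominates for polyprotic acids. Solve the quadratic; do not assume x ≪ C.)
pH = 1.55

x² + Ka₁·x − Ka₁·C = 0 with Ka₁ = 7.50e-03, C = 0.132.
x = (−Ka₁ + √(Ka₁² + 4·Ka₁·C))/2 = 2.7937e-02 M, so pH = 1.55.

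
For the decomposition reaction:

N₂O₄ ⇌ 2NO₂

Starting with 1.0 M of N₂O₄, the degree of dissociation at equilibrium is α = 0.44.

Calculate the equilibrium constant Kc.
K_c = 1.3829

x = α·[A]₀ = 0.44 × 1.0 = 0.44 M dissociated.
At eq: [N₂O₄] = 1.0 − 0.44 = 0.56 M; [NO₂] = 2x = 0.88 M.
Kc = [NO₂]²/[N₂O₄] = (0.88)²/0.56 = 1.383.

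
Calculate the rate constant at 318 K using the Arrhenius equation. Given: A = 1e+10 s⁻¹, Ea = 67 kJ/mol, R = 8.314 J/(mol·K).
9.87e-02 s⁻¹

k = A·exp(-Ea/(R·T)) = 1e+10·exp(-67000/(8.314·318)) = 1e+10·exp(-25.3418) = 1e+10·9.8671e-12 = 9.87e-02 s⁻¹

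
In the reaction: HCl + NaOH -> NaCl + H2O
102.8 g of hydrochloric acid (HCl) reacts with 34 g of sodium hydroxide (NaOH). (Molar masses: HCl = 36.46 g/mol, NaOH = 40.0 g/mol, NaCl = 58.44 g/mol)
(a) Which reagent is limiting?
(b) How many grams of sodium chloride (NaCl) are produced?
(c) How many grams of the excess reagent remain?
(a) NaOH, (b) 49.67 g, (c) 71.81 g

Moles of HCl = 102.8 g ÷ 36.46 g/mol = 2.81953 mol
Moles of NaOH = 34 g ÷ 40.0 g/mol = 0.85 mol
Moles ÷ coefficient: HCl: 2.81953/1 = 2.82, NaOH: 0.85/1 = 0.85
(a) NaOH has the smaller value, so NaOH is the limiting reagent.
(b) Moles of NaCl = 0.85 mol NaOH × (1/1) = 0.85 mol; mass = 0.85 mol × 58.44 g/mol = 49.67 g
(c) HCl consumed = 0.85 × (1/1) = 0.85 mol; remaining = 2.81953 − 0.85 = 1.96953 mol; mass = 1.96953 mol × 36.46 g/mol = 71.81 g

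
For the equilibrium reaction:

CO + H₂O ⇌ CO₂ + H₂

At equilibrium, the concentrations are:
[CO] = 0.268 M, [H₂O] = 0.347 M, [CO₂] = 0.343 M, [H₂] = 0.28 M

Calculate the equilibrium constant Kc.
K_c = 1.0327

Kc = ([CO₂] × [H₂]) / ([CO] × [H₂O])
   = ((0.343)·(0.28)) / ((0.268)·(0.347))
   = 0.09604 / 0.092996 = 1.0327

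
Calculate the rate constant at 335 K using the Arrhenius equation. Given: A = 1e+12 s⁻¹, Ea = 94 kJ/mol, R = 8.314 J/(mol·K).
2.20e-03 s⁻¹

k = A·exp(-Ea/(R·T)) = 1e+12·exp(-94000/(8.314·335)) = 1e+12·exp(-33.7499) = 1e+12·2.2008e-15 = 2.20e-03 s⁻¹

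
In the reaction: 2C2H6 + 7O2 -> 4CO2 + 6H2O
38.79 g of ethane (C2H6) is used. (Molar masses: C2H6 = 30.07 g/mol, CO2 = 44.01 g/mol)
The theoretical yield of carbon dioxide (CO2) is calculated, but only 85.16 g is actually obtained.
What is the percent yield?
Moles of C2H6 = 38.79 g ÷ 30.07 g/mol = 1.28999 mol
Mole ratio: 4 mol CO2 / 2 mol C2H6
Moles of CO2 = 1.28999 × (4/2) = 2.57998 mol
Theoretical yield = 2.57998 mol × 44.01 g/mol = 113.54 g
Actual yield = 85.16 g
Percent yield = (85.16 / 113.54) × 100% = 75.0%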